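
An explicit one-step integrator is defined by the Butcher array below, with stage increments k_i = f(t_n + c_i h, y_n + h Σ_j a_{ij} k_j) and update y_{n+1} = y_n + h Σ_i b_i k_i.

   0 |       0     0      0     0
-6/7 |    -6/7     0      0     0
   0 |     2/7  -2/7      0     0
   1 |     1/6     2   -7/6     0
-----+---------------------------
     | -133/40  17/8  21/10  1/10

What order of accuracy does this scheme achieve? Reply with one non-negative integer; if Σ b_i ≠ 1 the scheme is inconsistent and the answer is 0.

1

b = (-133/40, 17/8, 21/10, 1/10)
c = (0, -6/7, 0, 1)
Ac = (0, 0, 12/49, -12/7)
Σ b_i: (-133/40)·1 + 17/8·1 + 21/10·1 + 1/10·1 = 1 ✓
b·c: 17/8·(-6/7) + 1/10·1 = -241/140 ≠ 1/2 ⇒ order 1.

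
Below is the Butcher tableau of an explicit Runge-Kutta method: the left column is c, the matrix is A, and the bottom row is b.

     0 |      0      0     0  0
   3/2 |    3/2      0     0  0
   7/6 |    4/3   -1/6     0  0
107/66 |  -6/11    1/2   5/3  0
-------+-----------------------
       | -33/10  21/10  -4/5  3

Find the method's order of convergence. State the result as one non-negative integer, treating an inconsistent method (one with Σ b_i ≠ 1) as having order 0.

1

b = (-33/10, 21/10, -4/5, 3)
c = (0, 3/2, 7/6, 107/66)
Ac = (0, 0, -1/4, 97/36)
Σ b_i: (-33/10)·1 + 21/10·1 + (-4/5)·1 + 3·1 = 1 ✓
b·c: 21/10·3/2 + (-4/5)·7/6 + 3·107/66 = 4673/660 ≠ 1/2 ⇒ order 1.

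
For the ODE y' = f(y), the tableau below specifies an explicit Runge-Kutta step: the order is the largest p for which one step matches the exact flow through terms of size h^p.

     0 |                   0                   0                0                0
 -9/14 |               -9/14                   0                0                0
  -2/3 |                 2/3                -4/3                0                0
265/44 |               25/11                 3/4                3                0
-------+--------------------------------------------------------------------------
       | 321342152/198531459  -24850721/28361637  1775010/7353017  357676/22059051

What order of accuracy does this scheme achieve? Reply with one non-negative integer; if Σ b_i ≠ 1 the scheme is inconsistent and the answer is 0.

b = (321342152/198531459, -24850721/28361637, 1775010/7353017, 357676/22059051)
c = (0, -9/14, -2/3, 265/44)
Ac = (0, 0, 6/7, -139/56)
Σ b_i: 321342152/198531459·1 + (-24850721/28361637)·1 + 1775010/7353017·1 + 357676/22059051·1 = 1 ✓
b·c: (-24850721/28361637)·(-9/14) + 1775010/7353017·(-2/3) + 357676/22059051·265/44 = 1/2 ✓
b·c²: (-24850721/28361637)·81/196 + 1775010/7353017·4/9 + 357676/22059051·70225/1936 = 1/3 ✓
b·Ac: 1775010/7353017·6/7 + 357676/22059051·(-139/56) = 1/6 ✓
b·c³: (-24850721/28361637)·(-729/2744) + 1775010/7353017·(-8/27) + 357676/22059051·18609625/85184 = 301950121493/81530252496 ≠ 1/4 ⇒ order 3.
b·(c∘Ac): 1775010/7353017·(-4/7) + 357676/22059051·(-36835/2464) = -469832675/1235306856 ≠ 1/8
b·Ac²: 1775010/7353017·(-27/49) + 357676/22059051·3865/2352 = -197100755/1852960284 ≠ 1/12
b·A²c: 357676/22059051·18/7 = 2146056/51471119 ≠ 1/24

3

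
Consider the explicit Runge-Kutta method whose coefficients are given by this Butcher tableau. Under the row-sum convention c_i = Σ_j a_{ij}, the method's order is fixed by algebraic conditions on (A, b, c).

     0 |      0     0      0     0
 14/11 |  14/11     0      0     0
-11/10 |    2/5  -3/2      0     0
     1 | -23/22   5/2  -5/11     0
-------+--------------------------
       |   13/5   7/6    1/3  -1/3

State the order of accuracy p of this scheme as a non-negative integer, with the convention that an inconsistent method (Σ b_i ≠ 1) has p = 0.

b = (13/5, 7/6, 1/3, -1/3)
c = (0, 14/11, -11/10, 1)
Ac = (0, 0, -21/11, 81/22)
Σ b_i: 13/5·1 + 7/6·1 + 1/3·1 + (-1/3)·1 = 113/30 ≠ 1 ⇒ order 0.

0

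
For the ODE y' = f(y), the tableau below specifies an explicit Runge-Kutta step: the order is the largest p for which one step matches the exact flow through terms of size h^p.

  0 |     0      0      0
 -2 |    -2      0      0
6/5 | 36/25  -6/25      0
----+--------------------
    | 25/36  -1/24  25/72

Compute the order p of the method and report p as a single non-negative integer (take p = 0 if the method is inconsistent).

3

b = (25/36, -1/24, 25/72)
c = (0, -2, 6/5)
Ac = (0, 0, 12/25)
Σ b_i: 25/36·1 + (-1/24)·1 + 25/72·1 = 1 ✓
b·c: (-1/24)·(-2) + 25/72·6/5 = 1/2 ✓
b·c²: (-1/24)·4 + 25/72·36/25 = 1/3 ✓
b·Ac: 25/72·12/25 = 1/6 ✓; 3 stages ⇒ order 3.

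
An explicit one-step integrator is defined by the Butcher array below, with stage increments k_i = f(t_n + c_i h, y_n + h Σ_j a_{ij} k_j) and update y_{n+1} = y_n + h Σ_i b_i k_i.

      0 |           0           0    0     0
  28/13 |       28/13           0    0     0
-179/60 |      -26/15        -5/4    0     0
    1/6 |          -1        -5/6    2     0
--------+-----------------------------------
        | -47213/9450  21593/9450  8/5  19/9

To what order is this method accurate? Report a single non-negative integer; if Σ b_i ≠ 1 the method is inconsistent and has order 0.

b = (-47213/9450, 21593/9450, 8/5, 19/9)
c = (0, 28/13, -179/60, 1/6)
Ac = (0, 0, -35/13, -1009/130)
Σ b_i: (-47213/9450)·1 + 21593/9450·1 + 8/5·1 + 19/9·1 = 1 ✓
b·c: 21593/9450·28/13 + 8/5·(-179/60) + 19/9·1/6 = 1/2 ✓
b·c²: 21593/9450·784/169 + 8/5·32041/3600 + 19/9·1/36 = 13109429/526500 ≠ 1/3 ⇒ order 2.
b·Ac: 8/5·(-35/13) + 19/9·(-1009/130) = -24211/1170 ≠ 1/6

2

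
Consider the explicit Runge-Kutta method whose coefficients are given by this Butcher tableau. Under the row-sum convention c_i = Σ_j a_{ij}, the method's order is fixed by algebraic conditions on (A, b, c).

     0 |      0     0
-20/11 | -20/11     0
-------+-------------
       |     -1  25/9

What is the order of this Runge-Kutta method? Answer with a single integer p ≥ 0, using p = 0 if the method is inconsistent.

0

b = (-1, 25/9)
c = (0, -20/11)
Σ b_i: (-1)·1 + 25/9·1 = 16/9 ≠ 1 ⇒ order 0.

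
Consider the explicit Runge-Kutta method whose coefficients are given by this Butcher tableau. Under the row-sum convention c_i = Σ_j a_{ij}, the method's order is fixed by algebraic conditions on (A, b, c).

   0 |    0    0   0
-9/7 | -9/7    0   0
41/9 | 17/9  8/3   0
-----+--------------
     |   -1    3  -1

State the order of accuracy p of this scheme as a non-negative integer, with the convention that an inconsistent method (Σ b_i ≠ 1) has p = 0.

b = (-1, 3, -1)
c = (0, -9/7, 41/9)
Ac = (0, 0, -24/7)
Σ b_i: (-1)·1 + 3·1 + (-1)·1 = 1 ✓
b·c: 3·(-9/7) + (-1)·41/9 = -530/63 ≠ 1/2 ⇒ order 1.

1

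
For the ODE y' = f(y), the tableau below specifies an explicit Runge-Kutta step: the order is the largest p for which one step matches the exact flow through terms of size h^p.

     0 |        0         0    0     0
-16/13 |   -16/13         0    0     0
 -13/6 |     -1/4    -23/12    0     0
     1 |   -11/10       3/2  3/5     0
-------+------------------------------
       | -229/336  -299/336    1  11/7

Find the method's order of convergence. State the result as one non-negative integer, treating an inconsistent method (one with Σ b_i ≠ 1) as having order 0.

2

b = (-229/336, -299/336, 1, 11/7)
c = (0, -16/13, -13/6, 1)
Ac = (0, 0, 92/39, -409/130)
Σ b_i: (-229/336)·1 + (-299/336)·1 + 1·1 + 11/7·1 = 1 ✓
b·c: (-299/336)·(-16/13) + 1·(-13/6) + 11/7·1 = 1/2 ✓
b·c²: (-299/336)·256/169 + 1·169/36 + 11/7·1 = 16111/3276 ≠ 1/3 ⇒ order 2.
b·Ac: 1·92/39 + 11/7·(-409/130) = -7057/2730 ≠ 1/6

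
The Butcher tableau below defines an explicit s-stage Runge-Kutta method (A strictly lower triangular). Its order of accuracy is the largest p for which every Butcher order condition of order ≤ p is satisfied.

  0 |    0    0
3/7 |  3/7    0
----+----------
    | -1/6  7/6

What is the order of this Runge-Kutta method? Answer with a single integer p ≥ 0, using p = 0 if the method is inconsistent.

b = (-1/6, 7/6)
c = (0, 3/7)
Σ b_i: (-1/6)·1 + 7/6·1 = 1 ✓
b·c: 7/6·3/7 = 1/2 ✓; 2 stages ⇒ order 2.

2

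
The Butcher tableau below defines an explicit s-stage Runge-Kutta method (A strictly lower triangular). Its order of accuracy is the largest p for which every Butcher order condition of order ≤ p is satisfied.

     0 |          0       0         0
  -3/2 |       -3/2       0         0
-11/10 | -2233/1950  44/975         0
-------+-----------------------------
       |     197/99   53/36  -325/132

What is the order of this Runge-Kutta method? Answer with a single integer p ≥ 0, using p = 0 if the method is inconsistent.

b = (197/99, 53/36, -325/132)
c = (0, -3/2, -11/10)
Ac = (0, 0, -22/325)
Σ b_i: 197/99·1 + 53/36·1 + (-325/132)·1 = 1 ✓
b·c: 53/36·(-3/2) + (-325/132)·(-11/10) = 1/2 ✓
b·c²: 53/36·9/4 + (-325/132)·121/100 = 1/3 ✓
b·Ac: (-325/132)·(-22/325) = 1/6 ✓; 3 stages ⇒ order 3.

3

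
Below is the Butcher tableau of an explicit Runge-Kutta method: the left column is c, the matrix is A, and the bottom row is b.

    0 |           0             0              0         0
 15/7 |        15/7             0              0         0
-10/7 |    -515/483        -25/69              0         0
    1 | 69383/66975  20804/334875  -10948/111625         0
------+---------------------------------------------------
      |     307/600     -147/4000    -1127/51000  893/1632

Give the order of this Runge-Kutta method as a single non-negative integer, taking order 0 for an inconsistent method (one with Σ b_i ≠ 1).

4

b = (307/600, -147/4000, -1127/51000, 893/1632)
c = (0, 15/7, -10/7, 1)
Ac = (0, 0, -125/161, 244/893)
Σ b_i: 307/600·1 + (-147/4000)·1 + (-1127/51000)·1 + 893/1632·1 = 1 ✓
b·c: (-147/4000)·15/7 + (-1127/51000)·(-10/7) + 893/1632·1 = 1/2 ✓
b·c²: (-147/4000)·225/49 + (-1127/51000)·100/49 + 893/1632·1 = 1/3 ✓
b·Ac: (-1127/51000)·(-125/161) + 893/1632·244/893 = 1/6 ✓
b·c³: (-147/4000)·3375/343 + (-1127/51000)·(-1000/343) + 893/1632·1 = 1/4 ✓
b·(c∘Ac): (-1127/51000)·1250/1127 + 893/1632·244/893 = 1/8 ✓
b·Ac²: (-1127/51000)·(-1875/1127) + 893/1632·4/47 = 1/12 ✓
b·A²c: 893/1632·68/893 = 1/24 ✓; 4 stages ⇒ order 4.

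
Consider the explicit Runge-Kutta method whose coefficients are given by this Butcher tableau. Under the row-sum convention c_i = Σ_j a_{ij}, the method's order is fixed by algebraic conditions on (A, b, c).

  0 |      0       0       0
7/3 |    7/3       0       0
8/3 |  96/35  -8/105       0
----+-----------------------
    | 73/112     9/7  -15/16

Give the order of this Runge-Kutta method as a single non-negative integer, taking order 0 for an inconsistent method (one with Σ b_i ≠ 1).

3

b = (73/112, 9/7, -15/16)
c = (0, 7/3, 8/3)
Ac = (0, 0, -8/45)
Σ b_i: 73/112·1 + 9/7·1 + (-15/16)·1 = 1 ✓
b·c: 9/7·7/3 + (-15/16)·8/3 = 1/2 ✓
b·c²: 9/7·49/9 + (-15/16)·64/9 = 1/3 ✓
b·Ac: (-15/16)·(-8/45) = 1/6 ✓; 3 stages ⇒ order 3.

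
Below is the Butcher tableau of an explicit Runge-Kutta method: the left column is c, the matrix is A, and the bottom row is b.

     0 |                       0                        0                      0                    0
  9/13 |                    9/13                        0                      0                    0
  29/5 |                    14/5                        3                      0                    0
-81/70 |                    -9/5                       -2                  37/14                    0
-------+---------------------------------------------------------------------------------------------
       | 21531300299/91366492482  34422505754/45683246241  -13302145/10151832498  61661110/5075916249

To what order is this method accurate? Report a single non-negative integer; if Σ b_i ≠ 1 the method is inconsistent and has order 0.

b = (21531300299/91366492482, 34422505754/45683246241, -13302145/10151832498, 61661110/5075916249)
c = (0, 9/13, 29/5, -81/70)
Ac = (0, 0, 27/13, 12689/910)
Σ b_i: 21531300299/91366492482·1 + 34422505754/45683246241·1 + (-13302145/10151832498)·1 + 61661110/5075916249·1 = 1 ✓
b·c: 34422505754/45683246241·9/13 + (-13302145/10151832498)·29/5 + 61661110/5075916249·(-81/70) = 1/2 ✓
b·c²: 34422505754/45683246241·81/169 + (-13302145/10151832498)·841/25 + 61661110/5075916249·6561/4900 = 1/3 ✓
b·Ac: (-13302145/10151832498)·27/13 + 61661110/5075916249·12689/910 = 1/6 ✓
b·c³: 34422505754/45683246241·729/2197 + (-13302145/10151832498)·24389/125 + 61661110/5075916249·(-531441/343000) = -161377493447/6598691123700 ≠ 1/4 ⇒ order 3.
b·(c∘Ac): (-13302145/10151832498)·783/65 + 61661110/5075916249·(-1027809/63700) = -23292339381/109978185395 ≠ 1/8
b·Ac²: (-13302145/10151832498)·243/169 + 61661110/5075916249·5202073/59150 = 703736091791/659869112370 ≠ 1/12
b·A²c: 61661110/5075916249·999/182 = 1466653545/21995637079 ≠ 1/24

3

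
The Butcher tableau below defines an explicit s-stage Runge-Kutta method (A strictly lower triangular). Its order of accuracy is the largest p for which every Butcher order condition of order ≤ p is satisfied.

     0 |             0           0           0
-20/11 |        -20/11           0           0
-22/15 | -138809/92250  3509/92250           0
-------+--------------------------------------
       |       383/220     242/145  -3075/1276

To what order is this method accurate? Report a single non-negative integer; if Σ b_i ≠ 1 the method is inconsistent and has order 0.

b = (383/220, 242/145, -3075/1276)
c = (0, -20/11, -22/15)
Ac = (0, 0, -638/9225)
Σ b_i: 383/220·1 + 242/145·1 + (-3075/1276)·1 = 1 ✓
b·c: 242/145·(-20/11) + (-3075/1276)·(-22/15) = 1/2 ✓
b·c²: 242/145·400/121 + (-3075/1276)·484/225 = 1/3 ✓
b·Ac: (-3075/1276)·(-638/9225) = 1/6 ✓; 3 stages ⇒ order 3.

3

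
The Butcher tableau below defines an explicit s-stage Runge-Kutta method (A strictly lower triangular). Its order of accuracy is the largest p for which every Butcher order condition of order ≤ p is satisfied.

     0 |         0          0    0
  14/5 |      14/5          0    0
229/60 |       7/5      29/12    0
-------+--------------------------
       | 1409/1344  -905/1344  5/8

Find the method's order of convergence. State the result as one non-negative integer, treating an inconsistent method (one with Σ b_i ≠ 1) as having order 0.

2

b = (1409/1344, -905/1344, 5/8)
c = (0, 14/5, 229/60)
Ac = (0, 0, 203/30)
Σ b_i: 1409/1344·1 + (-905/1344)·1 + 5/8·1 = 1 ✓
b·c: (-905/1344)·14/5 + 5/8·229/60 = 1/2 ✓
b·c²: (-905/1344)·196/25 + 5/8·52441/3600 = 22033/5760 ≠ 1/3 ⇒ order 2.
b·Ac: 5/8·203/30 = 203/48 ≠ 1/6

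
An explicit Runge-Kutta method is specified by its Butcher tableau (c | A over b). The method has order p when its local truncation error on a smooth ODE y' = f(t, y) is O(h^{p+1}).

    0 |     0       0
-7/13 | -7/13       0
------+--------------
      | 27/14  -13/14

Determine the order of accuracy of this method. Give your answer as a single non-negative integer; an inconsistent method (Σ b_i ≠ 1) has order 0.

b = (27/14, -13/14)
c = (0, -7/13)
Σ b_i: 27/14·1 + (-13/14)·1 = 1 ✓
b·c: (-13/14)·(-7/13) = 1/2 ✓; 2 stages ⇒ order 2.

2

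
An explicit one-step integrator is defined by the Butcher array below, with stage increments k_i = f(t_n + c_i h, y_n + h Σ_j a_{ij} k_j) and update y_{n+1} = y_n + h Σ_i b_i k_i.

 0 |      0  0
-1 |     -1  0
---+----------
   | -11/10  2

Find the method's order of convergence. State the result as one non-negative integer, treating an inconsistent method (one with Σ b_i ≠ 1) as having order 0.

0

b = (-11/10, 2)
c = (0, -1)
Σ b_i: (-11/10)·1 + 2·1 = 9/10 ≠ 1 ⇒ order 0.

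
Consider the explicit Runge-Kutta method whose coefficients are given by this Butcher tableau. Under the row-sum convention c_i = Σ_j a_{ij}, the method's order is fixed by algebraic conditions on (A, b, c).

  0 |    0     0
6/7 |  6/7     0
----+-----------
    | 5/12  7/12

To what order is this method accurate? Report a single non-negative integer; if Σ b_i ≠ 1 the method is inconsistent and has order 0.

b = (5/12, 7/12)
c = (0, 6/7)
Σ b_i: 5/12·1 + 7/12·1 = 1 ✓
b·c: 7/12·6/7 = 1/2 ✓; 2 stages ⇒ order 2.

2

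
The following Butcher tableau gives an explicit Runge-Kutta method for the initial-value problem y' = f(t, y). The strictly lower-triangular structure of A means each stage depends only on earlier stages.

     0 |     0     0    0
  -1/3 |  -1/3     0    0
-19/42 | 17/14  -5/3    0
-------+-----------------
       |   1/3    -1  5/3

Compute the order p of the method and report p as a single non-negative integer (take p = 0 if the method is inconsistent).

1

b = (1/3, -1, 5/3)
c = (0, -1/3, -19/42)
Ac = (0, 0, 5/9)
Σ b_i: 1/3·1 + (-1)·1 + 5/3·1 = 1 ✓
b·c: (-1)·(-1/3) + 5/3·(-19/42) = -53/126 ≠ 1/2 ⇒ order 1.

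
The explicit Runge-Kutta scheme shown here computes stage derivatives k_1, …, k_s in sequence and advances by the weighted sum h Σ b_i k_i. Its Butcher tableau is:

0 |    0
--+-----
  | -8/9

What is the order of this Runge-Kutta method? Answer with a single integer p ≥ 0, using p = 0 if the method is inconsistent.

b = (-8/9)
c = (0)
Σ b_i: (-8/9)·1 = -8/9 ≠ 1 ⇒ order 0.

0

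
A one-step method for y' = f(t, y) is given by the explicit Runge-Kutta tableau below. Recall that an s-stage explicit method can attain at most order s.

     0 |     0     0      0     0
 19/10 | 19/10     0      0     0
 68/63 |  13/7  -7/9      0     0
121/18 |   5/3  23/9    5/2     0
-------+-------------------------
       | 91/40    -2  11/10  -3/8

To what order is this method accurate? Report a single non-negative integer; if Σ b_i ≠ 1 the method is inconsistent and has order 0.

b = (91/40, -2, 11/10, -3/8)
c = (0, 19/10, 68/63, 121/18)
Ac = (0, 0, -133/90, 4759/630)
Σ b_i: 91/40·1 + (-2)·1 + 11/10·1 + (-3/8)·1 = 1 ✓
b·c: (-2)·19/10 + 11/10·68/63 + (-3/8)·121/18 = -25873/5040 ≠ 1/2 ⇒ order 1.

1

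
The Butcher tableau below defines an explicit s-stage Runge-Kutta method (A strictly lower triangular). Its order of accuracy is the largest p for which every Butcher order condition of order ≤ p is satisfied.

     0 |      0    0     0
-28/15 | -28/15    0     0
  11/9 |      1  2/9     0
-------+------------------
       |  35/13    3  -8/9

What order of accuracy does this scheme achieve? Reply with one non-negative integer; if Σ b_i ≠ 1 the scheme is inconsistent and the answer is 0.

b = (35/13, 3, -8/9)
c = (0, -28/15, 11/9)
Ac = (0, 0, -56/135)
Σ b_i: 35/13·1 + 3·1 + (-8/9)·1 = 562/117 ≠ 1 ⇒ order 0.

0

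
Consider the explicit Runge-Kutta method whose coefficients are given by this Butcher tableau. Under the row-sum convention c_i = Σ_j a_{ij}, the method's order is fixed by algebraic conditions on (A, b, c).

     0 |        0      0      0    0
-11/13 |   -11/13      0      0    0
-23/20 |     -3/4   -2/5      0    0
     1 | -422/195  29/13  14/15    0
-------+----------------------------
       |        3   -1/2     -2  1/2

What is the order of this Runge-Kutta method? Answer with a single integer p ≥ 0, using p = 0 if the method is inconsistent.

1

b = (3, -1/2, -2, 1/2)
c = (0, -11/13, -23/20, 1)
Ac = (0, 0, 22/65, -75059/25350)
Σ b_i: 3·1 + (-1/2)·1 + (-2)·1 + 1/2·1 = 1 ✓
b·c: (-1/2)·(-11/13) + (-2)·(-23/20) + 1/2·1 = 419/130 ≠ 1/2 ⇒ order 1.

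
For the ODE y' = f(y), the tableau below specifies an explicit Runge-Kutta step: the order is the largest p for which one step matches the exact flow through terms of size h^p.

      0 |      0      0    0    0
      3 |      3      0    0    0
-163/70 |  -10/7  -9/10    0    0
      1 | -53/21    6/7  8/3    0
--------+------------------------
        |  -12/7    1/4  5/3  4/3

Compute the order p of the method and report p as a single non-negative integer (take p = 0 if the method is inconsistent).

b = (-12/7, 1/4, 5/3, 4/3)
c = (0, 3, -163/70, 1)
Ac = (0, 0, -27/10, -382/105)
Σ b_i: (-12/7)·1 + 1/4·1 + 5/3·1 + 4/3·1 = 43/28 ≠ 1 ⇒ order 0.

0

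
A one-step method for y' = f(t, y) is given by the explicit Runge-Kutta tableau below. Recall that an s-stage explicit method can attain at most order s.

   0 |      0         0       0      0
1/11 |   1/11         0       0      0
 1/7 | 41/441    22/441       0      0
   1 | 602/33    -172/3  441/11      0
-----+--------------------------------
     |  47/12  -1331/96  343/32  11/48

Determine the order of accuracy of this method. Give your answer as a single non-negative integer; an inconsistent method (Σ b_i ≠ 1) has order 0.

b = (47/12, -1331/96, 343/32, 11/48)
c = (0, 1/11, 1/7, 1)
Ac = (0, 0, 2/441, 17/33)
Σ b_i: 47/12·1 + (-1331/96)·1 + 343/32·1 + 11/48·1 = 1 ✓
b·c: (-1331/96)·1/11 + 343/32·1/7 + 11/48·1 = 1/2 ✓
b·c²: (-1331/96)·1/121 + 343/32·1/49 + 11/48·1 = 1/3 ✓
b·Ac: 343/32·2/441 + 11/48·17/33 = 1/6 ✓
b·c³: (-1331/96)·1/1331 + 343/32·1/343 + 11/48·1 = 1/4 ✓
b·(c∘Ac): 343/32·2/3087 + 11/48·17/33 = 1/8 ✓
b·Ac²: 343/32·2/4851 + 11/48·125/363 = 1/12 ✓
b·A²c: 11/48·2/11 = 1/24 ✓; 4 stages ⇒ order 4.

4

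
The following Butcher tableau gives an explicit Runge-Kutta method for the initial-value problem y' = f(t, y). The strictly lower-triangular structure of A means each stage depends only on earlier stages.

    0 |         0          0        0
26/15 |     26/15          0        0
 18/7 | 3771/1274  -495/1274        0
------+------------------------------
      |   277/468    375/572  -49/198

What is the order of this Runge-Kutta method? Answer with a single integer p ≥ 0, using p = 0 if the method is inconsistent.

b = (277/468, 375/572, -49/198)
c = (0, 26/15, 18/7)
Ac = (0, 0, -33/49)
Σ b_i: 277/468·1 + 375/572·1 + (-49/198)·1 = 1 ✓
b·c: 375/572·26/15 + (-49/198)·18/7 = 1/2 ✓
b·c²: 375/572·676/225 + (-49/198)·324/49 = 1/3 ✓
b·Ac: (-49/198)·(-33/49) = 1/6 ✓; 3 stages ⇒ order 3.

3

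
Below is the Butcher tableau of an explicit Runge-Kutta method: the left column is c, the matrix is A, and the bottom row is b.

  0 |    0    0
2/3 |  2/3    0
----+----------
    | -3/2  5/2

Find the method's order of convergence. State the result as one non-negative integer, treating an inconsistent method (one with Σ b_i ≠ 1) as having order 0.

b = (-3/2, 5/2)
c = (0, 2/3)
Σ b_i: (-3/2)·1 + 5/2·1 = 1 ✓
b·c: 5/2·2/3 = 5/3 ≠ 1/2 ⇒ order 1.

1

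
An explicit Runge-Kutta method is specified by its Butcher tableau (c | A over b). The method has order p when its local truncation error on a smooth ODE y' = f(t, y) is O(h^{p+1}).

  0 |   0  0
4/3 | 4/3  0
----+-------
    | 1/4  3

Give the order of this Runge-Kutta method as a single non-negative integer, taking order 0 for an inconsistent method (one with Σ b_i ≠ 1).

0

b = (1/4, 3)
c = (0, 4/3)
Σ b_i: 1/4·1 + 3·1 = 13/4 ≠ 1 ⇒ order 0.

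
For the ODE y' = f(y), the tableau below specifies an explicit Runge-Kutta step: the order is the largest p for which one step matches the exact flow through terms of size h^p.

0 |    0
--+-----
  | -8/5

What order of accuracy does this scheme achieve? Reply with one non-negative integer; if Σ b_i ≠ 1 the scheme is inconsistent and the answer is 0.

0

b = (-8/5)
c = (0)
Σ b_i: (-8/5)·1 = -8/5 ≠ 1 ⇒ order 0.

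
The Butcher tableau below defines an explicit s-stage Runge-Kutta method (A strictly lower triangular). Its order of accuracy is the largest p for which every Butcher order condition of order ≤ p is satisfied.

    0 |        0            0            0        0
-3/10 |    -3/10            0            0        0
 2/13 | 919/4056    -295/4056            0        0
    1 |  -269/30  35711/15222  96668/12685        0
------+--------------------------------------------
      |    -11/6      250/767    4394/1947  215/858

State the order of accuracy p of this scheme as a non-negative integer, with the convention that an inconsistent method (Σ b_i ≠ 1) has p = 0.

4

b = (-11/6, 250/767, 4394/1947, 215/858)
c = (0, -3/10, 2/13, 1)
Ac = (0, 0, 59/2704, 403/860)
Σ b_i: (-11/6)·1 + 250/767·1 + 4394/1947·1 + 215/858·1 = 1 ✓
b·c: 250/767·(-3/10) + 4394/1947·2/13 + 215/858·1 = 1/2 ✓
b·c²: 250/767·9/100 + 4394/1947·4/169 + 215/858·1 = 1/3 ✓
b·Ac: 4394/1947·59/2704 + 215/858·403/860 = 1/6 ✓
b·c³: 250/767·(-27/1000) + 4394/1947·8/2197 + 215/858·1 = 1/4 ✓
b·(c∘Ac): 4394/1947·59/17576 + 215/858·403/860 = 1/8 ✓
b·Ac²: 4394/1947·(-177/27040) + 215/858·3367/8600 = 1/12 ✓
b·A²c: 215/858·143/860 = 1/24 ✓; 4 stages ⇒ order 4.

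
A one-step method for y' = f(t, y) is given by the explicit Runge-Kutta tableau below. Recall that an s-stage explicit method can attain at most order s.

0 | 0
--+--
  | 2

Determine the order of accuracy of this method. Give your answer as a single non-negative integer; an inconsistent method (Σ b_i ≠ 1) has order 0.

0

b = (2)
c = (0)
Σ b_i: 2·1 = 2 ≠ 1 ⇒ order 0.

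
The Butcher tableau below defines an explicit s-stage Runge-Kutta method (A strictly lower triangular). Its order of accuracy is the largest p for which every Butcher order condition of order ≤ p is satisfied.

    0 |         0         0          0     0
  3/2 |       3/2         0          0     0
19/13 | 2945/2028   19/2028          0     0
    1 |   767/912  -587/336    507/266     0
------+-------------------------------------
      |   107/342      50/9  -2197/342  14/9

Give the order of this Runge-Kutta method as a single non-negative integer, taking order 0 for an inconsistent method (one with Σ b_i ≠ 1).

b = (107/342, 50/9, -2197/342, 14/9)
c = (0, 3/2, 19/13, 1)
Ac = (0, 0, 19/1352, 37/224)
Σ b_i: 107/342·1 + 50/9·1 + (-2197/342)·1 + 14/9·1 = 1 ✓
b·c: 50/9·3/2 + (-2197/342)·19/13 + 14/9·1 = 1/2 ✓
b·c²: 50/9·9/4 + (-2197/342)·361/169 + 14/9·1 = 1/3 ✓
b·Ac: (-2197/342)·19/1352 + 14/9·37/224 = 1/6 ✓
b·c³: 50/9·27/8 + (-2197/342)·6859/2197 + 14/9·1 = 1/4 ✓
b·(c∘Ac): (-2197/342)·361/17576 + 14/9·37/224 = 1/8 ✓
b·Ac²: (-2197/342)·57/2704 + 14/9·9/64 = 1/12 ✓
b·A²c: 14/9·3/112 = 1/24 ✓; 4 stages ⇒ order 4.

4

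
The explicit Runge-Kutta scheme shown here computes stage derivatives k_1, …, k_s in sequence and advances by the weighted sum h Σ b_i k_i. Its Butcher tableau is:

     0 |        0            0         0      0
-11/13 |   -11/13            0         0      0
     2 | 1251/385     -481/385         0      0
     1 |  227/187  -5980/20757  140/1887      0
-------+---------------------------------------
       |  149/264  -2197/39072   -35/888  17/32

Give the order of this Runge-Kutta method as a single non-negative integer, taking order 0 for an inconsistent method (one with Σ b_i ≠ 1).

b = (149/264, -2197/39072, -35/888, 17/32)
c = (0, -11/13, 2, 1)
Ac = (0, 0, 37/35, 20/51)
Σ b_i: 149/264·1 + (-2197/39072)·1 + (-35/888)·1 + 17/32·1 = 1 ✓
b·c: (-2197/39072)·(-11/13) + (-35/888)·2 + 17/32·1 = 1/2 ✓
b·c²: (-2197/39072)·121/169 + (-35/888)·4 + 17/32·1 = 1/3 ✓
b·Ac: (-35/888)·37/35 + 17/32·20/51 = 1/6 ✓
b·c³: (-2197/39072)·(-1331/2197) + (-35/888)·8 + 17/32·1 = 1/4 ✓
b·(c∘Ac): (-35/888)·74/35 + 17/32·20/51 = 1/8 ✓
b·Ac²: (-35/888)·(-407/455) + 17/32·20/221 = 1/12 ✓
b·A²c: 17/32·4/51 = 1/24 ✓; 4 stages ⇒ order 4.

4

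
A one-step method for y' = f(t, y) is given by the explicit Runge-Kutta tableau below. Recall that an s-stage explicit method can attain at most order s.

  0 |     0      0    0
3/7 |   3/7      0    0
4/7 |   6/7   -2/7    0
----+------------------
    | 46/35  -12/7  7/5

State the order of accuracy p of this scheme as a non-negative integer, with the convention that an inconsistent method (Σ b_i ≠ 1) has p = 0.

1

b = (46/35, -12/7, 7/5)
c = (0, 3/7, 4/7)
Ac = (0, 0, -6/49)
Σ b_i: 46/35·1 + (-12/7)·1 + 7/5·1 = 1 ✓
b·c: (-12/7)·3/7 + 7/5·4/7 = 16/245 ≠ 1/2 ⇒ order 1.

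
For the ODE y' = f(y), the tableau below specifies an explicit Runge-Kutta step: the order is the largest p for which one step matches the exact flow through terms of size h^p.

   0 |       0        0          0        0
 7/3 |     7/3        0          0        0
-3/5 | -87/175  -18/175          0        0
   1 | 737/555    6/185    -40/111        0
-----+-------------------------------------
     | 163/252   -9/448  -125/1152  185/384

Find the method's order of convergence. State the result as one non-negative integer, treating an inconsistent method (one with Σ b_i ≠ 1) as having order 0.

4

b = (163/252, -9/448, -125/1152, 185/384)
c = (0, 7/3, -3/5, 1)
Ac = (0, 0, -6/25, 54/185)
Σ b_i: 163/252·1 + (-9/448)·1 + (-125/1152)·1 + 185/384·1 = 1 ✓
b·c: (-9/448)·7/3 + (-125/1152)·(-3/5) + 185/384·1 = 1/2 ✓
b·c²: (-9/448)·49/9 + (-125/1152)·9/25 + 185/384·1 = 1/3 ✓
b·Ac: (-125/1152)·(-6/25) + 185/384·54/185 = 1/6 ✓
b·c³: (-9/448)·343/27 + (-125/1152)·(-27/125) + 185/384·1 = 1/4 ✓
b·(c∘Ac): (-125/1152)·18/125 + 185/384·54/185 = 1/8 ✓
b·Ac²: (-125/1152)·(-14/25) + 185/384·26/555 = 1/12 ✓
b·A²c: 185/384·16/185 = 1/24 ✓; 4 stages ⇒ order 4.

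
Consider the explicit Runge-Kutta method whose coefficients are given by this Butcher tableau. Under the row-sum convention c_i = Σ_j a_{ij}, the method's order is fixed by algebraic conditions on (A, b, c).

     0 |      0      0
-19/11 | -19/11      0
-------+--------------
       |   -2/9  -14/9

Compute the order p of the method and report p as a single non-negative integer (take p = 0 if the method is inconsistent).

b = (-2/9, -14/9)
c = (0, -19/11)
Σ b_i: (-2/9)·1 + (-14/9)·1 = -16/9 ≠ 1 ⇒ order 0.

0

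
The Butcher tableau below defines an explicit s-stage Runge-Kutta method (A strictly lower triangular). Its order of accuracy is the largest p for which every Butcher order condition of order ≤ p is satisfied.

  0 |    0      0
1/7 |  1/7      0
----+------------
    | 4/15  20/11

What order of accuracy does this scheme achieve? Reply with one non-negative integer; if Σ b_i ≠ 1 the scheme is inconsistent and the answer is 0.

0

b = (4/15, 20/11)
c = (0, 1/7)
Σ b_i: 4/15·1 + 20/11·1 = 344/165 ≠ 1 ⇒ order 0.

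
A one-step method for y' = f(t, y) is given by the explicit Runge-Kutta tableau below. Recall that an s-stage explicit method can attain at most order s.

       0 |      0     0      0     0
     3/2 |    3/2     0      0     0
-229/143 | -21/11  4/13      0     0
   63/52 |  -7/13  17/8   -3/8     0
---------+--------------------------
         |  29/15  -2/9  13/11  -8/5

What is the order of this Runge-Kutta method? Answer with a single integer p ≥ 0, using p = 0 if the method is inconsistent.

0

b = (29/15, -2/9, 13/11, -8/5)
c = (0, 3/2, -229/143, 63/52)
Ac = (0, 0, 6/13, 8667/2288)
Σ b_i: 29/15·1 + (-2/9)·1 + 13/11·1 + (-8/5)·1 = 128/99 ≠ 1 ⇒ order 0.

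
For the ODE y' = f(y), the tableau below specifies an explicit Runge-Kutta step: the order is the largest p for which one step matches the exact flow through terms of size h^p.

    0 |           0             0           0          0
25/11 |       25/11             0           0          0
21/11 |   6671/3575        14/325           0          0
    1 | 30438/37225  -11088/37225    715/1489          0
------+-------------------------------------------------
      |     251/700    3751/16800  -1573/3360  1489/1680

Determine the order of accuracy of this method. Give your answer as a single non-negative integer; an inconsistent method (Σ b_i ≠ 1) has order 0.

b = (251/700, 3751/16800, -1573/3360, 1489/1680)
c = (0, 25/11, 21/11, 1)
Ac = (0, 0, 14/143, 357/1489)
Σ b_i: 251/700·1 + 3751/16800·1 + (-1573/3360)·1 + 1489/1680·1 = 1 ✓
b·c: 3751/16800·25/11 + (-1573/3360)·21/11 + 1489/1680·1 = 1/2 ✓
b·c²: 3751/16800·625/121 + (-1573/3360)·441/121 + 1489/1680·1 = 1/3 ✓
b·Ac: (-1573/3360)·14/143 + 1489/1680·357/1489 = 1/6 ✓
b·c³: 3751/16800·15625/1331 + (-1573/3360)·9261/1331 + 1489/1680·1 = 1/4 ✓
b·(c∘Ac): (-1573/3360)·294/1573 + 1489/1680·357/1489 = 1/8 ✓
b·Ac²: (-1573/3360)·350/1573 + 1489/1680·315/1489 = 1/12 ✓
b·A²c: 1489/1680·70/1489 = 1/24 ✓; 4 stages ⇒ order 4.

4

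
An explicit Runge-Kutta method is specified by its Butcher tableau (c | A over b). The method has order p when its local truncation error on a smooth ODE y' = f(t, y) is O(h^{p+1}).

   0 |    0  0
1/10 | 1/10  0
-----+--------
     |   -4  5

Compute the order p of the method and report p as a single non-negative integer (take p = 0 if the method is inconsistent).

2

b = (-4, 5)
c = (0, 1/10)
Σ b_i: (-4)·1 + 5·1 = 1 ✓
b·c: 5·1/10 = 1/2 ✓; 2 stages ⇒ order 2.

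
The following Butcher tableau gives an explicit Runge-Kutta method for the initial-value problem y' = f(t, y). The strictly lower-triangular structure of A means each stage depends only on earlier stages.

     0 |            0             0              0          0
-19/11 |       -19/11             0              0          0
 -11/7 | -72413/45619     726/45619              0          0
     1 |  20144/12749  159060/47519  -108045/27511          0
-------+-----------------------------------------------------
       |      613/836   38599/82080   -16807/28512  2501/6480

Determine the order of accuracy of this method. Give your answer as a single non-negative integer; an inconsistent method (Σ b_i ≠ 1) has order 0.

4

b = (613/836, 38599/82080, -16807/28512, 2501/6480)
c = (0, -19/11, -11/7, 1)
Ac = (0, 0, -66/2401, 975/2501)
Σ b_i: 613/836·1 + 38599/82080·1 + (-16807/28512)·1 + 2501/6480·1 = 1 ✓
b·c: 38599/82080·(-19/11) + (-16807/28512)·(-11/7) + 2501/6480·1 = 1/2 ✓
b·c²: 38599/82080·361/121 + (-16807/28512)·121/49 + 2501/6480·1 = 1/3 ✓
b·Ac: (-16807/28512)·(-66/2401) + 2501/6480·975/2501 = 1/6 ✓
b·c³: 38599/82080·(-6859/1331) + (-16807/28512)·(-1331/343) + 2501/6480·1 = 1/4 ✓
b·(c∘Ac): (-16807/28512)·726/16807 + 2501/6480·975/2501 = 1/8 ✓
b·Ac²: (-16807/28512)·114/2401 + 2501/6480·7935/27511 = 1/12 ✓
b·A²c: 2501/6480·270/2501 = 1/24 ✓; 4 stages ⇒ order 4.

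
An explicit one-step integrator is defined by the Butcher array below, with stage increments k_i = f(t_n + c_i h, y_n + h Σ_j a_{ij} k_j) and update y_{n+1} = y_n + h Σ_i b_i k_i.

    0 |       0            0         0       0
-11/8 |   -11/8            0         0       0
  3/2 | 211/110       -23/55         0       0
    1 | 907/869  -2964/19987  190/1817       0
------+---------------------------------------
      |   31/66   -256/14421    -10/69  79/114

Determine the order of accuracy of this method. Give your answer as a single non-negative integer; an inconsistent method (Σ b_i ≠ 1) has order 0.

4

b = (31/66, -256/14421, -10/69, 79/114)
c = (0, -11/8, 3/2, 1)
Ac = (0, 0, 23/40, 57/158)
Σ b_i: 31/66·1 + (-256/14421)·1 + (-10/69)·1 + 79/114·1 = 1 ✓
b·c: (-256/14421)·(-11/8) + (-10/69)·3/2 + 79/114·1 = 1/2 ✓
b·c²: (-256/14421)·121/64 + (-10/69)·9/4 + 79/114·1 = 1/3 ✓
b·Ac: (-10/69)·23/40 + 79/114·57/158 = 1/6 ✓
b·c³: (-256/14421)·(-1331/512) + (-10/69)·27/8 + 79/114·1 = 1/4 ✓
b·(c∘Ac): (-10/69)·69/80 + 79/114·57/158 = 1/8 ✓
b·Ac²: (-10/69)·(-253/320) + 79/114·(-57/1264) = 1/12 ✓
b·A²c: 79/114·19/316 = 1/24 ✓; 4 stages ⇒ order 4.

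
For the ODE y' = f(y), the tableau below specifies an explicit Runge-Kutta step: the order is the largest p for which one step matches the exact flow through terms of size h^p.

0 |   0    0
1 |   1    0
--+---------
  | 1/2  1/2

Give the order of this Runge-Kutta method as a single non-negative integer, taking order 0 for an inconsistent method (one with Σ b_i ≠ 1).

2

b = (1/2, 1/2)
c = (0, 1)
Σ b_i: 1/2·1 + 1/2·1 = 1 ✓
b·c: 1/2·1 = 1/2 ✓; 2 stages ⇒ order 2.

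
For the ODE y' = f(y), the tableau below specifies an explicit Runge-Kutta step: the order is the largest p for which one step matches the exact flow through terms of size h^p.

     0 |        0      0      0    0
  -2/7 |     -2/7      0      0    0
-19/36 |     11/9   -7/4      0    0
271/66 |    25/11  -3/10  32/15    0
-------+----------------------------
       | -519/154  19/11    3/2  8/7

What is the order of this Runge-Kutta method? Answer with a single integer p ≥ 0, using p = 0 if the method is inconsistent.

b = (-519/154, 19/11, 3/2, 8/7)
c = (0, -2/7, -19/36, 271/66)
Ac = (0, 0, 1/2, -983/945)
Σ b_i: (-519/154)·1 + 19/11·1 + 3/2·1 + 8/7·1 = 1 ✓
b·c: 19/11·(-2/7) + 3/2·(-19/36) + 8/7·271/66 = 2099/616 ≠ 1/2 ⇒ order 1.

1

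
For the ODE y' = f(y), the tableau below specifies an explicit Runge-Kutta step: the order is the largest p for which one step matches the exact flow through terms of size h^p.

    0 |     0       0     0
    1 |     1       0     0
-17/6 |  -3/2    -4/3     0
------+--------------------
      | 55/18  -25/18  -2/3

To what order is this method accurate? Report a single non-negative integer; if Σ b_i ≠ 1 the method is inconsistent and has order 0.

b = (55/18, -25/18, -2/3)
c = (0, 1, -17/6)
Ac = (0, 0, -4/3)
Σ b_i: 55/18·1 + (-25/18)·1 + (-2/3)·1 = 1 ✓
b·c: (-25/18)·1 + (-2/3)·(-17/6) = 1/2 ✓
b·c²: (-25/18)·1 + (-2/3)·289/36 = -182/27 ≠ 1/3 ⇒ order 2.
b·Ac: (-2/3)·(-4/3) = 8/9 ≠ 1/6

2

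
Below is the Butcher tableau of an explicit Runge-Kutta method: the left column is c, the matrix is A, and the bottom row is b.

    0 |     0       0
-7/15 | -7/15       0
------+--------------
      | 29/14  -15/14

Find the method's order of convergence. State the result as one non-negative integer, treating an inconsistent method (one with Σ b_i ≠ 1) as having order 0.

b = (29/14, -15/14)
c = (0, -7/15)
Σ b_i: 29/14·1 + (-15/14)·1 = 1 ✓
b·c: (-15/14)·(-7/15) = 1/2 ✓; 2 stages ⇒ order 2.

2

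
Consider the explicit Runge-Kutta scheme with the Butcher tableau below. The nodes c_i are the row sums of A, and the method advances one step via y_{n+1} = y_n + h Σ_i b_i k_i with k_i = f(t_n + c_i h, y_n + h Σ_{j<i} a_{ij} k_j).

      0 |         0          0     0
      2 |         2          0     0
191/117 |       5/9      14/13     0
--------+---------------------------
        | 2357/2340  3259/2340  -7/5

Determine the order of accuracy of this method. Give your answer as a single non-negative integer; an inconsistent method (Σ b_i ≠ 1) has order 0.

2

b = (2357/2340, 3259/2340, -7/5)
c = (0, 2, 191/117)
Ac = (0, 0, 28/13)
Σ b_i: 2357/2340·1 + 3259/2340·1 + (-7/5)·1 = 1 ✓
b·c: 3259/2340·2 + (-7/5)·191/117 = 1/2 ✓
b·c²: 3259/2340·4 + (-7/5)·36481/13689 = 125936/68445 ≠ 1/3 ⇒ order 2.
b·Ac: (-7/5)·28/13 = -196/65 ≠ 1/6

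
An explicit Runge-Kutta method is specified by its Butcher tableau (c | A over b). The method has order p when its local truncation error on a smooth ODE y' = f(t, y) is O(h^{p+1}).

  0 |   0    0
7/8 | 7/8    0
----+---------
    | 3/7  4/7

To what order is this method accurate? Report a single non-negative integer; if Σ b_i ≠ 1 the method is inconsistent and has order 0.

b = (3/7, 4/7)
c = (0, 7/8)
Σ b_i: 3/7·1 + 4/7·1 = 1 ✓
b·c: 4/7·7/8 = 1/2 ✓; 2 stages ⇒ order 2.

2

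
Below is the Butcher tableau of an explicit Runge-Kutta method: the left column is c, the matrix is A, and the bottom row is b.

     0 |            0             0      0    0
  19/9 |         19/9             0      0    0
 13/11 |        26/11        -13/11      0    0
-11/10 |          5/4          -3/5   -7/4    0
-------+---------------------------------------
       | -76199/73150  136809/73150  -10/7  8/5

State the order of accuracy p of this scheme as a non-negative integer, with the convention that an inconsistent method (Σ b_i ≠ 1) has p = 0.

b = (-76199/73150, 136809/73150, -10/7, 8/5)
c = (0, 19/9, 13/11, -11/10)
Ac = (0, 0, -247/99, -2201/660)
Σ b_i: (-76199/73150)·1 + 136809/73150·1 + (-10/7)·1 + 8/5·1 = 1 ✓
b·c: 136809/73150·19/9 + (-10/7)·13/11 + 8/5·(-11/10) = 1/2 ✓
b·c²: 136809/73150·361/81 + (-10/7)·169/121 + 8/5·121/100 = 1752453/211750 ≠ 1/3 ⇒ order 2.
b·Ac: (-10/7)·(-247/99) + 8/5·(-2201/660) = -30692/17325 ≠ 1/6

2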